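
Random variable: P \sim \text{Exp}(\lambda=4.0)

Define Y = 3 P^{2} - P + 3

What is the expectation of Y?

E[Y] = 3*E[P²] - 1*E[P] + 3
E[P] = 0.25
E[P²] = Var(P) + (E[P])² = 0.0625 + 0.0625 = 0.125
E[Y] = 3*0.125 - 1*0.25 + 3 = 3.125

3.125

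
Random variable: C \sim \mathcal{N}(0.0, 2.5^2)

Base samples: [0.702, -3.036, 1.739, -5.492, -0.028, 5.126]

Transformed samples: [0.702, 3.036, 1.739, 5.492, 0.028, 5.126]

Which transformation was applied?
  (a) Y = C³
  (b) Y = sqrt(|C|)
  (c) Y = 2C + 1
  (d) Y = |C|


Checking option (d) Y = |C|:
  C = 0.702 -> Y = 0.702 ✓
  C = -3.036 -> Y = 3.036 ✓
  C = 1.739 -> Y = 1.739 ✓
All samples match this transformation.

(d) |C|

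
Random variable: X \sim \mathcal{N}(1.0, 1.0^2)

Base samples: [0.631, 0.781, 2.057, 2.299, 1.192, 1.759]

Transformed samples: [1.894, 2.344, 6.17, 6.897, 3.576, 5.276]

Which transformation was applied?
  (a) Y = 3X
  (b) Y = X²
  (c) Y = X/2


Checking option (a) Y = 3X:
  X = 0.631 -> Y = 1.894 ✓
  X = 0.781 -> Y = 2.344 ✓
  X = 2.057 -> Y = 6.17 ✓
All samples match this transformation.

(a) 3X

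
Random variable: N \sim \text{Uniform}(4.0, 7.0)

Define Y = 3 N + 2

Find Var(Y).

For Y = aN + b: Var(Y) = a² * Var(N)
Var(N) = (7 - 4)^2/12 = 0.75
Var(Y) = 3² * 0.75 = 9 * 0.75 = 6.75

6.75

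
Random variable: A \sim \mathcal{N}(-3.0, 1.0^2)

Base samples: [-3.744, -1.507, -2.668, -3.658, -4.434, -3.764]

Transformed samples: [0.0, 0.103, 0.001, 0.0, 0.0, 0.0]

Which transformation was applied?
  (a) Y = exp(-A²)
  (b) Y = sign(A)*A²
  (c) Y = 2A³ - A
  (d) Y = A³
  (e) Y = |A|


Checking option (a) Y = exp(-A²):
  A = -3.744 -> Y = 0.0 ✓
  A = -1.507 -> Y = 0.103 ✓
  A = -2.668 -> Y = 0.001 ✓
All samples match this transformation.

(a) exp(-A²)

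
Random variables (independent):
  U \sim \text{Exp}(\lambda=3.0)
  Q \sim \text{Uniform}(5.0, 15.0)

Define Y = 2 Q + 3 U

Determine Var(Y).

For independent RVs: Var(aX + bY) = a²Var(X) + b²Var(Y)
Var(U) = 0.11111111
Var(Q) = 8.3333333
Var(Y) = 3²*0.11111111 + 2²*8.3333333
= 9*0.11111111 + 4*8.3333333 = 34.333333

34.333333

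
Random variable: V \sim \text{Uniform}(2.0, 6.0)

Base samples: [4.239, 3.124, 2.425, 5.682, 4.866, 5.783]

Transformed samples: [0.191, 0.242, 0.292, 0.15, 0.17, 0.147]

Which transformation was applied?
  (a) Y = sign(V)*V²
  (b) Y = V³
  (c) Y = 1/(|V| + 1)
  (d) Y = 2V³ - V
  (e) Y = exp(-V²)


Checking option (c) Y = 1/(|V| + 1):
  V = 4.239 -> Y = 0.191 ✓
  V = 3.124 -> Y = 0.242 ✓
  V = 2.425 -> Y = 0.292 ✓
All samples match this transformation.

(c) 1/(|V| + 1)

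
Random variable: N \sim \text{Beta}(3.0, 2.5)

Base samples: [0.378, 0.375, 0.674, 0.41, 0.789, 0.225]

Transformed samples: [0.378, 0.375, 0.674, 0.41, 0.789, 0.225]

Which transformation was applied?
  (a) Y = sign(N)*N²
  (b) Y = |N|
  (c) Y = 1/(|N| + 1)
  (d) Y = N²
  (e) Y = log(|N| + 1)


Checking option (b) Y = |N|:
  N = 0.378 -> Y = 0.378 ✓
  N = 0.375 -> Y = 0.375 ✓
  N = 0.674 -> Y = 0.674 ✓
All samples match this transformation.

(b) |N|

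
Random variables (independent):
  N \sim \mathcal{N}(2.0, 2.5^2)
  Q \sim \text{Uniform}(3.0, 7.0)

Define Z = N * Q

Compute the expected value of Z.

For independent RVs: E[XY] = E[X]*E[Y]
E[N] = 2
E[Q] = 5
E[Z] = 2 * 5 = 10

10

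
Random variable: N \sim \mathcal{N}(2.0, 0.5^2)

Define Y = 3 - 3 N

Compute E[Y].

For Y = -3N + 3:
E[Y] = -3 * E[N] + 3
E[N] = 2.0 = 2
E[Y] = -3 * 2 + 3 = -3

-3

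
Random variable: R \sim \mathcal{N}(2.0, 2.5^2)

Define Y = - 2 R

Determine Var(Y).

For Y = aR + b: Var(Y) = a² * Var(R)
Var(R) = 2.5^2 = 6.25
Var(Y) = (-2)² * 6.25 = 4 * 6.25 = 25

25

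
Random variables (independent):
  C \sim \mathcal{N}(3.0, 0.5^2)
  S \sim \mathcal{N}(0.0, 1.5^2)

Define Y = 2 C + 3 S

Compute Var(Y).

For independent RVs: Var(aX + bY) = a²Var(X) + b²Var(Y)
Var(C) = 0.25
Var(S) = 2.25
Var(Y) = 2²*0.25 + 3²*2.25
= 4*0.25 + 9*2.25 = 21.25

21.25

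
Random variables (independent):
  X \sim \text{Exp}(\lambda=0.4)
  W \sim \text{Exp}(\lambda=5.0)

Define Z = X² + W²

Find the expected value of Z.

E[Z] = E[X²] + E[W²]
E[X²] = Var(X) + E[X]² = 6.25 + 6.25 = 12.5
E[W²] = Var(W) + E[W]² = 0.04 + 0.04 = 0.08
E[Z] = 12.5 + 0.08 = 12.58

12.58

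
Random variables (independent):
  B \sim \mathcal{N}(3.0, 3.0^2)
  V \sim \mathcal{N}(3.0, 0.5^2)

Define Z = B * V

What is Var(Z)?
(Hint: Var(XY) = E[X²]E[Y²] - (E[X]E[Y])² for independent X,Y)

Var(XY) = E[X²]E[Y²] - (E[X]E[Y])²
E[B] = 3, Var(B) = 9
E[V] = 3, Var(V) = 0.25
E[B²] = 9 + 3² = 18
E[V²] = 0.25 + 3² = 9.25
Var(Z) = 18*9.25 - (3*3)²
= 166.5 - 81 = 85.5

85.5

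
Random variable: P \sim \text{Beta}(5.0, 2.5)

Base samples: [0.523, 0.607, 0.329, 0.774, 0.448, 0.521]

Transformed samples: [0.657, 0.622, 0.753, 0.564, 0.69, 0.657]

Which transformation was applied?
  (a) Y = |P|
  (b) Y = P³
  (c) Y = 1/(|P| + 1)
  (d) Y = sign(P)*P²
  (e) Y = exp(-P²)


Checking option (c) Y = 1/(|P| + 1):
  P = 0.523 -> Y = 0.657 ✓
  P = 0.607 -> Y = 0.622 ✓
  P = 0.329 -> Y = 0.753 ✓
All samples match this transformation.

(c) 1/(|P| + 1)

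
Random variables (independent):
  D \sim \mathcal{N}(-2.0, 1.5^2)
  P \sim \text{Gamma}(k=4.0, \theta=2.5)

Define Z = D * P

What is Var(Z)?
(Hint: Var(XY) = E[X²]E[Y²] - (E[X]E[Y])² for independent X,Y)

Var(XY) = E[X²]E[Y²] - (E[X]E[Y])²
E[D] = -2, Var(D) = 2.25
E[P] = 10, Var(P) = 25
E[D²] = 2.25 + (-2)² = 6.25
E[P²] = 25 + 10² = 125
Var(Z) = 6.25*125 - (-2*10)²
= 781.25 - 400 = 381.25

381.25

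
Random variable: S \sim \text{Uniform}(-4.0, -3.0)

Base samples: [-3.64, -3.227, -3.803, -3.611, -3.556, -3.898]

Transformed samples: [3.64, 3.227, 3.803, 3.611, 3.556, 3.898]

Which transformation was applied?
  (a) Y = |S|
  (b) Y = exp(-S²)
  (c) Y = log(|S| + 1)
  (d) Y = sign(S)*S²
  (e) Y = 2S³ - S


Checking option (a) Y = |S|:
  S = -3.64 -> Y = 3.64 ✓
  S = -3.227 -> Y = 3.227 ✓
  S = -3.803 -> Y = 3.803 ✓
All samples match this transformation.

(a) |S|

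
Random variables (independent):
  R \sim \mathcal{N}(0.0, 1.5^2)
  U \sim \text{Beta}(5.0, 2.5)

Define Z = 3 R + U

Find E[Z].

E[Z] = 3*E[R] + 1*E[U]
E[R] = 0
E[U] = 0.66666667
E[Z] = 3*0 + 1*0.66666667 = 0.66666667

0.66666667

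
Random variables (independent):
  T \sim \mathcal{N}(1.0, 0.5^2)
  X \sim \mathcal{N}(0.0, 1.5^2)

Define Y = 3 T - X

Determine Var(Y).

For independent RVs: Var(aX + bY) = a²Var(X) + b²Var(Y)
Var(T) = 0.25
Var(X) = 2.25
Var(Y) = 3²*0.25 + (-1)²*2.25
= 9*0.25 + 1*2.25 = 4.5

4.5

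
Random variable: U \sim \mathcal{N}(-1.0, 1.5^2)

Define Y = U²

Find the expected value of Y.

Using E[X²] = Var(X) + (E[X])²:
E[U] = -1
Var(U) = 1.5^2 = 2.25
E[U²] = 2.25 + (-1)² = 2.25 + 1 = 3.25

3.25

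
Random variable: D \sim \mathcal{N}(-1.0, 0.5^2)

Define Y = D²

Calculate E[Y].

Using E[X²] = Var(X) + (E[X])²:
E[D] = -1
Var(D) = 0.5^2 = 0.25
E[D²] = 0.25 + (-1)² = 0.25 + 1 = 1.25

1.25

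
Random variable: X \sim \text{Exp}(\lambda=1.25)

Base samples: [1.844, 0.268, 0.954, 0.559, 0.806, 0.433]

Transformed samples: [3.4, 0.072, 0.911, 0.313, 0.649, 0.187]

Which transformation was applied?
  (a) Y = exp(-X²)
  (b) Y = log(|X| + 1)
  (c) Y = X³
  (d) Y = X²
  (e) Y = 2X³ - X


Checking option (d) Y = X²:
  X = 1.844 -> Y = 3.4 ✓
  X = 0.268 -> Y = 0.072 ✓
  X = 0.954 -> Y = 0.911 ✓
All samples match this transformation.

(d) X²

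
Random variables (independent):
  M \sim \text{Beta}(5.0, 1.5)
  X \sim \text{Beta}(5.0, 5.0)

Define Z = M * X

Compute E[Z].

For independent RVs: E[XY] = E[X]*E[Y]
E[M] = 0.76923077
E[X] = 0.5
E[Z] = 0.76923077 * 0.5 = 0.38461538

0.38461538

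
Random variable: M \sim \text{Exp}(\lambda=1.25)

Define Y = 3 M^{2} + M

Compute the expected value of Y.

E[Y] = 3*E[M²] + 1*E[M]
E[M] = 0.8
E[M²] = Var(M) + (E[M])² = 0.64 + 0.64 = 1.28
E[Y] = 3*1.28 + 1*0.8 = 4.64

4.64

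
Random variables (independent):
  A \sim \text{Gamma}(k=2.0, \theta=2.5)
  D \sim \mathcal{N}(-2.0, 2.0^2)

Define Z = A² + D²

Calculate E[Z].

E[Z] = E[A²] + E[D²]
E[A²] = Var(A) + E[A]² = 12.5 + 25 = 37.5
E[D²] = Var(D) + E[D]² = 4 + 4 = 8
E[Z] = 37.5 + 8 = 45.5

45.5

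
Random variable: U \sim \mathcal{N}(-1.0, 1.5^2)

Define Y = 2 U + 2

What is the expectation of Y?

For Y = 2U + 2:
E[Y] = 2 * E[U] + 2
E[U] = -1.0 = -1
E[Y] = 2 * (-1) + 2 = 0

0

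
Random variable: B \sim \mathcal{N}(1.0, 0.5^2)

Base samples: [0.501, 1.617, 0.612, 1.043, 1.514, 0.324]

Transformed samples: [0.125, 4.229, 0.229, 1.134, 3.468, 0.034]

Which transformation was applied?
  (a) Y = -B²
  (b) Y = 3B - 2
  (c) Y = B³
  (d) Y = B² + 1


Checking option (c) Y = B³:
  B = 0.501 -> Y = 0.125 ✓
  B = 1.617 -> Y = 4.229 ✓
  B = 0.612 -> Y = 0.229 ✓
All samples match this transformation.

(c) B³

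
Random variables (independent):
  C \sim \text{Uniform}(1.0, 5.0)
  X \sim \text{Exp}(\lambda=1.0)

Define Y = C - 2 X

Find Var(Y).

For independent RVs: Var(aX + bY) = a²Var(X) + b²Var(Y)
Var(C) = 1.3333333
Var(X) = 1
Var(Y) = 1²*1.3333333 + (-2)²*1
= 1*1.3333333 + 4*1 = 5.3333333

5.3333333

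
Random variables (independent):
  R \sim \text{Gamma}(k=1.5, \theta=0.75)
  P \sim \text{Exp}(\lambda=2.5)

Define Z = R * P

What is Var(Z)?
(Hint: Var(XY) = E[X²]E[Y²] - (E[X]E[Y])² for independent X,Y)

Var(XY) = E[X²]E[Y²] - (E[X]E[Y])²
E[R] = 1.125, Var(R) = 0.84375
E[P] = 0.4, Var(P) = 0.16
E[R²] = 0.84375 + 1.125² = 2.109375
E[P²] = 0.16 + 0.4² = 0.32
Var(Z) = 2.109375*0.32 - (1.125*0.4)²
= 0.675 - 0.2025 = 0.4725

0.4725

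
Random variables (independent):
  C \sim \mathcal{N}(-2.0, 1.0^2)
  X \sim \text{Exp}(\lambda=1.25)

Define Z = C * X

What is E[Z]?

For independent RVs: E[XY] = E[X]*E[Y]
E[C] = -2
E[X] = 0.8
E[Z] = -2 * 0.8 = -1.6

-1.6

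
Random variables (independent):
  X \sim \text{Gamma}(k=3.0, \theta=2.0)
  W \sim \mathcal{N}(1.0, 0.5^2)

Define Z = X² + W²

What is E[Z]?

E[Z] = E[X²] + E[W²]
E[X²] = Var(X) + E[X]² = 12 + 36 = 48
E[W²] = Var(W) + E[W]² = 0.25 + 1 = 1.25
E[Z] = 48 + 1.25 = 49.25

49.25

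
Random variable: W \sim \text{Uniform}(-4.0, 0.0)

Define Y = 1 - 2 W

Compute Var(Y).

For Y = aW + b: Var(Y) = a² * Var(W)
Var(W) = (0 + 4)^2/12 = 1.3333333
Var(Y) = (-2)² * 1.3333333 = 4 * 1.3333333 = 5.3333333

5.3333333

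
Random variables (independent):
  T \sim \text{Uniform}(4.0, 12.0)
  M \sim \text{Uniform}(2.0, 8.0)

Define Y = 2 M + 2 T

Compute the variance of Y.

For independent RVs: Var(aX + bY) = a²Var(X) + b²Var(Y)
Var(T) = 5.3333333
Var(M) = 3
Var(Y) = 2²*5.3333333 + 2²*3
= 4*5.3333333 + 4*3 = 33.333333

33.333333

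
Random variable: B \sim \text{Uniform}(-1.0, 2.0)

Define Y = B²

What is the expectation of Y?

E[B²] = Var(B) + (E[B])² = 0.75 + 0.25 = 1

1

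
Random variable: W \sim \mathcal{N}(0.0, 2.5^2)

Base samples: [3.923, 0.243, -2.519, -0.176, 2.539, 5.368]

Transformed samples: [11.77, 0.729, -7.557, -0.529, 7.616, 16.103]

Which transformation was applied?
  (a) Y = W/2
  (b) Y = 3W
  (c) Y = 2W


Checking option (b) Y = 3W:
  W = 3.923 -> Y = 11.77 ✓
  W = 0.243 -> Y = 0.729 ✓
  W = -2.519 -> Y = -7.557 ✓
All samples match this transformation.

(b) 3W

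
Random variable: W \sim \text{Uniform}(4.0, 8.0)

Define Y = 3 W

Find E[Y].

For Y = 3W:
E[Y] = 3 * E[W]
E[W] = (4 + 8)/2 = 6
E[Y] = 3 * 6 = 18

18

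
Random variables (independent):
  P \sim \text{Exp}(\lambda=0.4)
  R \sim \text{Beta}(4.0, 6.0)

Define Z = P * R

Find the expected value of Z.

For independent RVs: E[XY] = E[X]*E[Y]
E[P] = 2.5
E[R] = 0.4
E[Z] = 2.5 * 0.4 = 1

1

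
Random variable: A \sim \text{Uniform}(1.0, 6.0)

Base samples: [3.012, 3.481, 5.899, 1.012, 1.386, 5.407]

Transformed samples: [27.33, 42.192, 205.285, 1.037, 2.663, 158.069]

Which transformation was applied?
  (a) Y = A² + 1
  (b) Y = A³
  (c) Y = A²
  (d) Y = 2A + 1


Checking option (b) Y = A³:
  A = 3.012 -> Y = 27.33 ✓
  A = 3.481 -> Y = 42.192 ✓
  A = 5.899 -> Y = 205.285 ✓
All samples match this transformation.

(b) A³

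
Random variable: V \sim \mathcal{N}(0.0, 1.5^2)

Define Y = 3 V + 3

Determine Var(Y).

For Y = aV + b: Var(Y) = a² * Var(V)
Var(V) = 1.5^2 = 2.25
Var(Y) = 3² * 2.25 = 9 * 2.25 = 20.25

20.25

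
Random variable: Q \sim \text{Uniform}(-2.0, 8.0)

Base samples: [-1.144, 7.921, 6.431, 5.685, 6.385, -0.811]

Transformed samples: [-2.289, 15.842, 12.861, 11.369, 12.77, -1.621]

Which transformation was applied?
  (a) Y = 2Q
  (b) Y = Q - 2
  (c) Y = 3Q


Checking option (a) Y = 2Q:
  Q = -1.144 -> Y = -2.289 ✓
  Q = 7.921 -> Y = 15.842 ✓
  Q = 6.431 -> Y = 12.861 ✓
All samples match this transformation.

(a) 2Q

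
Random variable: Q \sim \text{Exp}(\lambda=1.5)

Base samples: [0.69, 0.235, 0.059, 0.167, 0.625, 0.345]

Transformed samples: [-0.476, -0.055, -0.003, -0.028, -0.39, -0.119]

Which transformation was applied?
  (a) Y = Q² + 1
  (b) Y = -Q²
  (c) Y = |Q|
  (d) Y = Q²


Checking option (b) Y = -Q²:
  Q = 0.69 -> Y = -0.476 ✓
  Q = 0.235 -> Y = -0.055 ✓
  Q = 0.059 -> Y = -0.003 ✓
All samples match this transformation.

(b) -Q²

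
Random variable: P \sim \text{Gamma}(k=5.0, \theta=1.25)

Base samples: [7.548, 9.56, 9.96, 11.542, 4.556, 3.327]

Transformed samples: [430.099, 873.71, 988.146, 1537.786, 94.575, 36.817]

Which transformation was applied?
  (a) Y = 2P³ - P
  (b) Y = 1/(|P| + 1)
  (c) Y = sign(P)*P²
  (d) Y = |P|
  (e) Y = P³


Checking option (e) Y = P³:
  P = 7.548 -> Y = 430.099 ✓
  P = 9.56 -> Y = 873.71 ✓
  P = 9.96 -> Y = 988.146 ✓
All samples match this transformation.

(e) P³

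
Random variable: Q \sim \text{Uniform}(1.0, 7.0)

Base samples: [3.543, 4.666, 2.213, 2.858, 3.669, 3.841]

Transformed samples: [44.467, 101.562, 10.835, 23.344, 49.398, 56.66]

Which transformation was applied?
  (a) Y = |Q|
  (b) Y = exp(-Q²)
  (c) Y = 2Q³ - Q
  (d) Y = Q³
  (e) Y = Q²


Checking option (d) Y = Q³:
  Q = 3.543 -> Y = 44.467 ✓
  Q = 4.666 -> Y = 101.562 ✓
  Q = 2.213 -> Y = 10.835 ✓
All samples match this transformation.

(d) Q³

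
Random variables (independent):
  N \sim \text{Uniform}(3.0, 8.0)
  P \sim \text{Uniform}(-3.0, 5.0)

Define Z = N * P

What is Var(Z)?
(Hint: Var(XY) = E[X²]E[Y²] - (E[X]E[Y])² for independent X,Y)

Var(XY) = E[X²]E[Y²] - (E[X]E[Y])²
E[N] = 5.5, Var(N) = 2.0833333
E[P] = 1, Var(P) = 5.3333333
E[N²] = 2.0833333 + 5.5² = 32.333333
E[P²] = 5.3333333 + 1² = 6.3333333
Var(Z) = 32.333333*6.3333333 - (5.5*1)²
= 204.77778 - 30.25 = 174.52778

174.52778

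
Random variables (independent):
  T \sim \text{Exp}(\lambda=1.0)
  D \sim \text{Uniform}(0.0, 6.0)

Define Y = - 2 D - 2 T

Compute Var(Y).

For independent RVs: Var(aX + bY) = a²Var(X) + b²Var(Y)
Var(T) = 1
Var(D) = 3
Var(Y) = (-2)²*1 + (-2)²*3
= 4*1 + 4*3 = 16

16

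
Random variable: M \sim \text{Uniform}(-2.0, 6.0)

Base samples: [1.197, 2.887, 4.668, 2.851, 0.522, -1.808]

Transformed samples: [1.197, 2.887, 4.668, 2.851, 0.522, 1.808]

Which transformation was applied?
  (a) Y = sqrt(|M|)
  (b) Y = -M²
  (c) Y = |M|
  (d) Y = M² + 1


Checking option (c) Y = |M|:
  M = 1.197 -> Y = 1.197 ✓
  M = 2.887 -> Y = 2.887 ✓
  M = 4.668 -> Y = 4.668 ✓
All samples match this transformation.

(c) |M|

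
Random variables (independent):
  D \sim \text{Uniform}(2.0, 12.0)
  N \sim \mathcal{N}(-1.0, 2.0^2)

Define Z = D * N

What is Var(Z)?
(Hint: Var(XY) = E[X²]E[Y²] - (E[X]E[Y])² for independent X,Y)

Var(XY) = E[X²]E[Y²] - (E[X]E[Y])²
E[D] = 7, Var(D) = 8.3333333
E[N] = -1, Var(N) = 4
E[D²] = 8.3333333 + 7² = 57.333333
E[N²] = 4 + (-1)² = 5
Var(Z) = 57.333333*5 - (7*(-1))²
= 286.66667 - 49 = 237.66667

237.66667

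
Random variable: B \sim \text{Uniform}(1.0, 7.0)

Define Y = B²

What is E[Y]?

E[B²] = Var(B) + (E[B])² = 3 + 16 = 19

19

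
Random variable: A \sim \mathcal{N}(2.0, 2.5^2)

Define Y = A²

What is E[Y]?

Using E[X²] = Var(X) + (E[X])²:
E[A] = 2
Var(A) = 2.5^2 = 6.25
E[A²] = 6.25 + 2² = 6.25 + 4 = 10.25

10.25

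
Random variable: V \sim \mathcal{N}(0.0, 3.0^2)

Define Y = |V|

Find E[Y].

For X ~ N(0, 3.0²), E[|X|] = sigma * sqrt(2/pi)
= 3.0 * sqrt(2/pi) = 2.3936537

2.3936537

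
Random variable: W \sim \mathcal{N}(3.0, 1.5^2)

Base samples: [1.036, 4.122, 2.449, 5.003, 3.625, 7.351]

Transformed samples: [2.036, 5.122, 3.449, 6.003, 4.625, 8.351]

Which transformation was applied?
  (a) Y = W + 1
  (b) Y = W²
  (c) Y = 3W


Checking option (a) Y = W + 1:
  W = 1.036 -> Y = 2.036 ✓
  W = 4.122 -> Y = 5.122 ✓
  W = 2.449 -> Y = 3.449 ✓
All samples match this transformation.

(a) W + 1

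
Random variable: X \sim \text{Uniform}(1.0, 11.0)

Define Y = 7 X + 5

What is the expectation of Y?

For Y = 7X + 5:
E[Y] = 7 * E[X] + 5
E[X] = (1 + 11)/2 = 6
E[Y] = 7 * 6 + 5 = 47

47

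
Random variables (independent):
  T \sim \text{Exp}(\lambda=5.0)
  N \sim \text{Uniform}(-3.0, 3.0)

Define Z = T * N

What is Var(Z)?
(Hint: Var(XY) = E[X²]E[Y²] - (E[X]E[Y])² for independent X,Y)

Var(XY) = E[X²]E[Y²] - (E[X]E[Y])²
E[T] = 0.2, Var(T) = 0.04
E[N] = 0, Var(N) = 3
E[T²] = 0.04 + 0.2² = 0.08
E[N²] = 3 + 0² = 3
Var(Z) = 0.08*3 - (0.2*0)²
= 0.24 - 0 = 0.24

0.24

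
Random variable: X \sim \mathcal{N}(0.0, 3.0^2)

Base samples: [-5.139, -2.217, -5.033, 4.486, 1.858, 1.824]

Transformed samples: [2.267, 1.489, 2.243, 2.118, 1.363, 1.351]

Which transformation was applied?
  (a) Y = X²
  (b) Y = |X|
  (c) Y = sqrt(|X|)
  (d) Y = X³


Checking option (c) Y = sqrt(|X|):
  X = -5.139 -> Y = 2.267 ✓
  X = -2.217 -> Y = 1.489 ✓
  X = -5.033 -> Y = 2.243 ✓
All samples match this transformation.

(c) sqrt(|X|)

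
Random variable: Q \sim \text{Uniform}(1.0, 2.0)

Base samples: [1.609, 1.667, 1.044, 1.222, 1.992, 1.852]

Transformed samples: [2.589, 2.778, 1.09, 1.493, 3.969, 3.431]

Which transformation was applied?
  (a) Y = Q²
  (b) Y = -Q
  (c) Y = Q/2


Checking option (a) Y = Q²:
  Q = 1.609 -> Y = 2.589 ✓
  Q = 1.667 -> Y = 2.778 ✓
  Q = 1.044 -> Y = 1.09 ✓
All samples match this transformation.

(a) Q²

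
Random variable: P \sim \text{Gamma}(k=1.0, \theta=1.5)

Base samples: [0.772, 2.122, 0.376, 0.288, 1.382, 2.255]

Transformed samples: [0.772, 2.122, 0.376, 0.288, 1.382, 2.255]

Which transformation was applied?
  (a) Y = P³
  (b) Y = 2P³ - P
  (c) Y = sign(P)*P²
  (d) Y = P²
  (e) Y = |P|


Checking option (e) Y = |P|:
  P = 0.772 -> Y = 0.772 ✓
  P = 2.122 -> Y = 2.122 ✓
  P = 0.376 -> Y = 0.376 ✓
All samples match this transformation.

(e) |P|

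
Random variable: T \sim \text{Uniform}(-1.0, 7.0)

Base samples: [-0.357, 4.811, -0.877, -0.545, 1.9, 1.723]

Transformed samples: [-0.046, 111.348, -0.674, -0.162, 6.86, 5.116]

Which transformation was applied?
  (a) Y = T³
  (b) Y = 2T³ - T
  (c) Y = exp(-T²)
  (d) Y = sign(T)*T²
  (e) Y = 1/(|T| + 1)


Checking option (a) Y = T³:
  T = -0.357 -> Y = -0.046 ✓
  T = 4.811 -> Y = 111.348 ✓
  T = -0.877 -> Y = -0.674 ✓
All samples match this transformation.

(a) T³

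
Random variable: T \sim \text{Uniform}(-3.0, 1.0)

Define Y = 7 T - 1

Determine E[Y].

For Y = 7T - 1:
E[Y] = 7 * E[T] - 1
E[T] = (-3 + 1)/2 = -1
E[Y] = 7 * (-1) - 1 = -8

-8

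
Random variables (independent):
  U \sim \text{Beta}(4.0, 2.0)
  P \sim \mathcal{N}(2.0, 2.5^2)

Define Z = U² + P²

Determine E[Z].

E[Z] = E[U²] + E[P²]
E[U²] = Var(U) + E[U]² = 0.031746032 + 0.44444444 = 0.47619048
E[P²] = Var(P) + E[P]² = 6.25 + 4 = 10.25
E[Z] = 0.47619048 + 10.25 = 10.72619

10.72619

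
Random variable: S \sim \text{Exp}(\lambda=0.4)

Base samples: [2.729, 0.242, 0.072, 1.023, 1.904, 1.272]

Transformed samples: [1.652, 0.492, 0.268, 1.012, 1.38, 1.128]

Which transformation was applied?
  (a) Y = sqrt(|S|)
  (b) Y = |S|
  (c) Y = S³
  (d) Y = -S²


Checking option (a) Y = sqrt(|S|):
  S = 2.729 -> Y = 1.652 ✓
  S = 0.242 -> Y = 0.492 ✓
  S = 0.072 -> Y = 0.268 ✓
All samples match this transformation.

(a) sqrt(|S|)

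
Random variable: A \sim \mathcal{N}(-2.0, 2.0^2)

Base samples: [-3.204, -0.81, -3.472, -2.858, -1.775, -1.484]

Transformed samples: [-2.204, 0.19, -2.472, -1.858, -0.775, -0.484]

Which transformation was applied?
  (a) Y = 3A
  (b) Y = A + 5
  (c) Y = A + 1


Checking option (c) Y = A + 1:
  A = -3.204 -> Y = -2.204 ✓
  A = -0.81 -> Y = 0.19 ✓
  A = -3.472 -> Y = -2.472 ✓
All samples match this transformation.

(c) A + 1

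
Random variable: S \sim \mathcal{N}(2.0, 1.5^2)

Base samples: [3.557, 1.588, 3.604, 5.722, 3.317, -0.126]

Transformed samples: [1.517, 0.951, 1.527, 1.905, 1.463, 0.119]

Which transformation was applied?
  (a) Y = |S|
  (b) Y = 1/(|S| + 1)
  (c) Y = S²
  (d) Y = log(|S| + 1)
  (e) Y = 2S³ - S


Checking option (d) Y = log(|S| + 1):
  S = 3.557 -> Y = 1.517 ✓
  S = 1.588 -> Y = 0.951 ✓
  S = 3.604 -> Y = 1.527 ✓
All samples match this transformation.

(d) log(|S| + 1)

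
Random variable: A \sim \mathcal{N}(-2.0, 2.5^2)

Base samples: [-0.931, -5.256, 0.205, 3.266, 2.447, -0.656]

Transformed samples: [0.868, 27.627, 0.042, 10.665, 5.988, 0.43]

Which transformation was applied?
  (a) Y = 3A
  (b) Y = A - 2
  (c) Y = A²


Checking option (c) Y = A²:
  A = -0.931 -> Y = 0.868 ✓
  A = -5.256 -> Y = 27.627 ✓
  A = 0.205 -> Y = 0.042 ✓
All samples match this transformation.

(c) A²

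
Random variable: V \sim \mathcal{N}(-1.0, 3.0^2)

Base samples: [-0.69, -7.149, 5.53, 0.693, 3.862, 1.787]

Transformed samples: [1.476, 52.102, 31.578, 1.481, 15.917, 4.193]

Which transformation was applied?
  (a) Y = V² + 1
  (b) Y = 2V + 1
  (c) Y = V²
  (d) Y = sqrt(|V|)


Checking option (a) Y = V² + 1:
  V = -0.69 -> Y = 1.476 ✓
  V = -7.149 -> Y = 52.102 ✓
  V = 5.53 -> Y = 31.578 ✓
All samples match this transformation.

(a) V² + 1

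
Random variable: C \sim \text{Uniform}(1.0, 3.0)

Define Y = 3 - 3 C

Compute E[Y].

For Y = -3C + 3:
E[Y] = -3 * E[C] + 3
E[C] = (1 + 3)/2 = 2
E[Y] = -3 * 2 + 3 = -3

-3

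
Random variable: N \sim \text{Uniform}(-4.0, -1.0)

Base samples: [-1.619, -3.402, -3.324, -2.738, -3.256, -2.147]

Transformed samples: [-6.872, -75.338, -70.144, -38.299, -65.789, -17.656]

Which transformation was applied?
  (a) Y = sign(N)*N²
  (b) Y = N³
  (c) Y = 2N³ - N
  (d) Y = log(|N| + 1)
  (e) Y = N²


Checking option (c) Y = 2N³ - N:
  N = -1.619 -> Y = -6.872 ✓
  N = -3.402 -> Y = -75.338 ✓
  N = -3.324 -> Y = -70.144 ✓
All samples match this transformation.

(c) 2N³ - N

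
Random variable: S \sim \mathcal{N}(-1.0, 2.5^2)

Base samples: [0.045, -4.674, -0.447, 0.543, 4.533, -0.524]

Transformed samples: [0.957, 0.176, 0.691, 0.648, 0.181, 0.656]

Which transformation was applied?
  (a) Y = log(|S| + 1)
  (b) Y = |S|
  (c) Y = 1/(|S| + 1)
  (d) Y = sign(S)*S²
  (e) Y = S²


Checking option (c) Y = 1/(|S| + 1):
  S = 0.045 -> Y = 0.957 ✓
  S = -4.674 -> Y = 0.176 ✓
  S = -0.447 -> Y = 0.691 ✓
All samples match this transformation.

(c) 1/(|S| + 1)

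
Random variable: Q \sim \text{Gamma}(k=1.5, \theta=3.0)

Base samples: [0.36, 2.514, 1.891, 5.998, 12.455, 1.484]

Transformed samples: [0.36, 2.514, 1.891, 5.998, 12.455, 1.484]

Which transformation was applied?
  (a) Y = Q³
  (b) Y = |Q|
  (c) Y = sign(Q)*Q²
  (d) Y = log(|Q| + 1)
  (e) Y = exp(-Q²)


Checking option (b) Y = |Q|:
  Q = 0.36 -> Y = 0.36 ✓
  Q = 2.514 -> Y = 2.514 ✓
  Q = 1.891 -> Y = 1.891 ✓
All samples match this transformation.

(b) |Q|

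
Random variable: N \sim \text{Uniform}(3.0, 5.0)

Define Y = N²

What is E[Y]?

Using E[X²] = Var(X) + (E[X])²:
E[N] = 4
Var(N) = (5 - 3)^2/12 = 0.33333333
E[N²] = 0.33333333 + 4² = 0.33333333 + 16 = 16.333333

16.333333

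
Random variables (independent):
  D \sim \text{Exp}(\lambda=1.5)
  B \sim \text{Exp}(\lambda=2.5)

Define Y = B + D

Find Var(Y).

For independent RVs: Var(aX + bY) = a²Var(X) + b²Var(Y)
Var(D) = 0.44444444
Var(B) = 0.16
Var(Y) = 1²*0.44444444 + 1²*0.16
= 1*0.44444444 + 1*0.16 = 0.60444444

0.60444444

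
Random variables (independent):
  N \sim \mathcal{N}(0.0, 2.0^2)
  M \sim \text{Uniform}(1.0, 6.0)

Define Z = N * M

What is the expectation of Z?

For independent RVs: E[XY] = E[X]*E[Y]
E[N] = 0
E[M] = 3.5
E[Z] = 0 * 3.5 = 0

0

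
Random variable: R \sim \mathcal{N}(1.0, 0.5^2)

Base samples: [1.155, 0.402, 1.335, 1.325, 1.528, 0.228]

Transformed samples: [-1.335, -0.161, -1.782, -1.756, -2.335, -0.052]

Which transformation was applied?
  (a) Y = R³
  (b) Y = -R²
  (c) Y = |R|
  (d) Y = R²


Checking option (b) Y = -R²:
  R = 1.155 -> Y = -1.335 ✓
  R = 0.402 -> Y = -0.161 ✓
  R = 1.335 -> Y = -1.782 ✓
All samples match this transformation.

(b) -R²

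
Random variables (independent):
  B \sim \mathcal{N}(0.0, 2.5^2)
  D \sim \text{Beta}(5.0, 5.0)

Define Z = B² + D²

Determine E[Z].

E[Z] = E[B²] + E[D²]
E[B²] = Var(B) + E[B]² = 6.25 + 0 = 6.25
E[D²] = Var(D) + E[D]² = 0.022727273 + 0.25 = 0.27272727
E[Z] = 6.25 + 0.27272727 = 6.5227273

6.5227273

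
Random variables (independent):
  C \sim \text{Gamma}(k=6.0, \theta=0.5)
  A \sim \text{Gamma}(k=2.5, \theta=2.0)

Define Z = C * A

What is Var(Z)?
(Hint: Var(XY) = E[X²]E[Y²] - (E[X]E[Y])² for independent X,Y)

Var(XY) = E[X²]E[Y²] - (E[X]E[Y])²
E[C] = 3, Var(C) = 1.5
E[A] = 5, Var(A) = 10
E[C²] = 1.5 + 3² = 10.5
E[A²] = 10 + 5² = 35
Var(Z) = 10.5*35 - (3*5)²
= 367.5 - 225 = 142.5

142.5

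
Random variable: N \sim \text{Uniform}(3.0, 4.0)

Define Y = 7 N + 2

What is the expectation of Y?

For Y = 7N + 2:
E[Y] = 7 * E[N] + 2
E[N] = (3 + 4)/2 = 3.5
E[Y] = 7 * 3.5 + 2 = 26.5

26.5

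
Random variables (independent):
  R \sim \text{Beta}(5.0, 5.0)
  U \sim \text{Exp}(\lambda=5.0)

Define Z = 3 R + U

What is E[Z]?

E[Z] = 3*E[R] + 1*E[U]
E[R] = 0.5
E[U] = 0.2
E[Z] = 3*0.5 + 1*0.2 = 1.7

1.7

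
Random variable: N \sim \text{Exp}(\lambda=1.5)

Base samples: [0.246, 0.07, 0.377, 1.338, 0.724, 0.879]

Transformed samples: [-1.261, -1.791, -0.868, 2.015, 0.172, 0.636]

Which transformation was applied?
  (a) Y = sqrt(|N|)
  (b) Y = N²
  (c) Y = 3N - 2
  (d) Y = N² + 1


Checking option (c) Y = 3N - 2:
  N = 0.246 -> Y = -1.261 ✓
  N = 0.07 -> Y = -1.791 ✓
  N = 0.377 -> Y = -0.868 ✓
All samples match this transformation.

(c) 3N - 2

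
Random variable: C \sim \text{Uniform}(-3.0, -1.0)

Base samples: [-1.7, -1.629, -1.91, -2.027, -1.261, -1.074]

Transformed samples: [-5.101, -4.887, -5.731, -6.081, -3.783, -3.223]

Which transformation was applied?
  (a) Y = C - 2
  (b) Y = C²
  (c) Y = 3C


Checking option (c) Y = 3C:
  C = -1.7 -> Y = -5.101 ✓
  C = -1.629 -> Y = -4.887 ✓
  C = -1.91 -> Y = -5.731 ✓
All samples match this transformation.

(c) 3C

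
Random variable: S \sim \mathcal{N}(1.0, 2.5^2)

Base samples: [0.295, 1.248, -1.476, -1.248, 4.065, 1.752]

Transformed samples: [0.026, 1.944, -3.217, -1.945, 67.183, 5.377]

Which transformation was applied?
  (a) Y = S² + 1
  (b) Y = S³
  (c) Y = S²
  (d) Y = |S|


Checking option (b) Y = S³:
  S = 0.295 -> Y = 0.026 ✓
  S = 1.248 -> Y = 1.944 ✓
  S = -1.476 -> Y = -3.217 ✓
All samples match this transformation.

(b) S³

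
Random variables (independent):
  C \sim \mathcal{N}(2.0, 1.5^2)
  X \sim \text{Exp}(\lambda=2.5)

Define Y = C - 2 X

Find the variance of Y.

For independent RVs: Var(aX + bY) = a²Var(X) + b²Var(Y)
Var(C) = 2.25
Var(X) = 0.16
Var(Y) = 1²*2.25 + (-2)²*0.16
= 1*2.25 + 4*0.16 = 2.89

2.89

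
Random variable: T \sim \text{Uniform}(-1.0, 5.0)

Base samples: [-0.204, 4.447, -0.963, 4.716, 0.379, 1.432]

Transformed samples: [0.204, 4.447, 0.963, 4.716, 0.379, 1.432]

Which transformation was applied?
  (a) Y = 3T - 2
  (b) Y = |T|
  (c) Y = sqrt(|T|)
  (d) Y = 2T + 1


Checking option (b) Y = |T|:
  T = -0.204 -> Y = 0.204 ✓
  T = 4.447 -> Y = 4.447 ✓
  T = -0.963 -> Y = 0.963 ✓
All samples match this transformation.

(b) |T|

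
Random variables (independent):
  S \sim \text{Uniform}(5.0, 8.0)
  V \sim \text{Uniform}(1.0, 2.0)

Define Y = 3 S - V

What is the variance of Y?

For independent RVs: Var(aX + bY) = a²Var(X) + b²Var(Y)
Var(S) = 0.75
Var(V) = 0.083333333
Var(Y) = 3²*0.75 + (-1)²*0.083333333
= 9*0.75 + 1*0.083333333 = 6.8333333

6.8333333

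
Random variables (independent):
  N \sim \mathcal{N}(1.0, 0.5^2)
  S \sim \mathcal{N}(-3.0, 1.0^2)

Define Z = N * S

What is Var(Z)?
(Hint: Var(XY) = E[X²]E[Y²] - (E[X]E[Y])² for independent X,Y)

Var(XY) = E[X²]E[Y²] - (E[X]E[Y])²
E[N] = 1, Var(N) = 0.25
E[S] = -3, Var(S) = 1
E[N²] = 0.25 + 1² = 1.25
E[S²] = 1 + (-3)² = 10
Var(Z) = 1.25*10 - (1*(-3))²
= 12.5 - 9 = 3.5

3.5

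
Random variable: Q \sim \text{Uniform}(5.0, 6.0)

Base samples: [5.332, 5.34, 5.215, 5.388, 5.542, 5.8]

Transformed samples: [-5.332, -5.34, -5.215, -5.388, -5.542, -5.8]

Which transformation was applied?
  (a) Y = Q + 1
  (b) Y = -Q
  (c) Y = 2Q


Checking option (b) Y = -Q:
  Q = 5.332 -> Y = -5.332 ✓
  Q = 5.34 -> Y = -5.34 ✓
  Q = 5.215 -> Y = -5.215 ✓
All samples match this transformation.

(b) -Q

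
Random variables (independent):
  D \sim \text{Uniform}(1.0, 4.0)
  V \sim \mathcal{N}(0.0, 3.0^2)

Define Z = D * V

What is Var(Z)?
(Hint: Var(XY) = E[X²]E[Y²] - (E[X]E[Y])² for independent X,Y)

Var(XY) = E[X²]E[Y²] - (E[X]E[Y])²
E[D] = 2.5, Var(D) = 0.75
E[V] = 0, Var(V) = 9
E[D²] = 0.75 + 2.5² = 7
E[V²] = 9 + 0² = 9
Var(Z) = 7*9 - (2.5*0)²
= 63 - 0 = 63

63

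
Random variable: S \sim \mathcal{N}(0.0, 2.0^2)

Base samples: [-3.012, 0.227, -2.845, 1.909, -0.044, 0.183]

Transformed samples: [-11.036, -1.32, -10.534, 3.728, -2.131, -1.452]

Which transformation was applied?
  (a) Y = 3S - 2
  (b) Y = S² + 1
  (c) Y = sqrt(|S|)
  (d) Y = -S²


Checking option (a) Y = 3S - 2:
  S = -3.012 -> Y = -11.036 ✓
  S = 0.227 -> Y = -1.32 ✓
  S = -2.845 -> Y = -10.534 ✓
All samples match this transformation.

(a) 3S - 2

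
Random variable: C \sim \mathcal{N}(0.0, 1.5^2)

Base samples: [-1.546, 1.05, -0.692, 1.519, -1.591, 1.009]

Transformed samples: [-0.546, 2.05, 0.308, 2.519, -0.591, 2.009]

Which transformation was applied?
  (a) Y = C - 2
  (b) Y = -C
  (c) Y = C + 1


Checking option (c) Y = C + 1:
  C = -1.546 -> Y = -0.546 ✓
  C = 1.05 -> Y = 2.05 ✓
  C = -0.692 -> Y = 0.308 ✓
All samples match this transformation.

(c) C + 1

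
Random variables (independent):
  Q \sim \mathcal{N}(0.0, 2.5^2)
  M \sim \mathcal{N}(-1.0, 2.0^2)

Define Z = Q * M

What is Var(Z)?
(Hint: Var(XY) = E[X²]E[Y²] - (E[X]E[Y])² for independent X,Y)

Var(XY) = E[X²]E[Y²] - (E[X]E[Y])²
E[Q] = 0, Var(Q) = 6.25
E[M] = -1, Var(M) = 4
E[Q²] = 6.25 + 0² = 6.25
E[M²] = 4 + (-1)² = 5
Var(Z) = 6.25*5 - (0*(-1))²
= 31.25 - 0 = 31.25

31.25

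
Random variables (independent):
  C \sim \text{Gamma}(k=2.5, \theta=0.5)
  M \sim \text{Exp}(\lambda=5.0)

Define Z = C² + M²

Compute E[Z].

E[Z] = E[C²] + E[M²]
E[C²] = Var(C) + E[C]² = 0.625 + 1.5625 = 2.1875
E[M²] = Var(M) + E[M]² = 0.04 + 0.04 = 0.08
E[Z] = 2.1875 + 0.08 = 2.2675

2.2675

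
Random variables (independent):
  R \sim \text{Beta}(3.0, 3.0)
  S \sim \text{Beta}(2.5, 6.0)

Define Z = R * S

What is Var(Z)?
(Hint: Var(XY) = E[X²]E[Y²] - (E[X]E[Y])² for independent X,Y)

Var(XY) = E[X²]E[Y²] - (E[X]E[Y])²
E[R] = 0.5, Var(R) = 0.035714286
E[S] = 0.29411765, Var(S) = 0.021853943
E[R²] = 0.035714286 + 0.5² = 0.28571429
E[S²] = 0.021853943 + 0.29411765² = 0.10835913
Var(Z) = 0.28571429*0.10835913 - (0.5*0.29411765)²
= 0.030959752 - 0.021626298 = 0.0093334547

0.0093334547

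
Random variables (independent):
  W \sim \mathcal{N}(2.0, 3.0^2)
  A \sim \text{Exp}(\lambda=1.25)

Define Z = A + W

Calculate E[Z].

E[Z] = 1*E[W] + 1*E[A]
E[W] = 2
E[A] = 0.8
E[Z] = 1*2 + 1*0.8 = 2.8

2.8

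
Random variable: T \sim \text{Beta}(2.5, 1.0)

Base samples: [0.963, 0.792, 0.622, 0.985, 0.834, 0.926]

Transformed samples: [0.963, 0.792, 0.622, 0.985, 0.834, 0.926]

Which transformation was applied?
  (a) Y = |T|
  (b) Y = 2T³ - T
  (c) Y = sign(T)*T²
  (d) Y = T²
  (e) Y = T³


Checking option (a) Y = |T|:
  T = 0.963 -> Y = 0.963 ✓
  T = 0.792 -> Y = 0.792 ✓
  T = 0.622 -> Y = 0.622 ✓
All samples match this transformation.

(a) |T|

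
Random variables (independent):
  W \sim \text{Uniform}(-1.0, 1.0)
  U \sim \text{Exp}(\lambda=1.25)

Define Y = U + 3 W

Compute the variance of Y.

For independent RVs: Var(aX + bY) = a²Var(X) + b²Var(Y)
Var(W) = 0.33333333
Var(U) = 0.64
Var(Y) = 3²*0.33333333 + 1²*0.64
= 9*0.33333333 + 1*0.64 = 3.64

3.64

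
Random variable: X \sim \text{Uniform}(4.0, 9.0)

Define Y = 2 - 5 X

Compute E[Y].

For Y = -5X + 2:
E[Y] = -5 * E[X] + 2
E[X] = (4 + 9)/2 = 6.5
E[Y] = -5 * 6.5 + 2 = -30.5

-30.5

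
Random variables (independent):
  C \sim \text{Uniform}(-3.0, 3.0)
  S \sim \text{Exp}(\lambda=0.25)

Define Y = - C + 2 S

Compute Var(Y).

For independent RVs: Var(aX + bY) = a²Var(X) + b²Var(Y)
Var(C) = 3
Var(S) = 16
Var(Y) = (-1)²*3 + 2²*16
= 1*3 + 4*16 = 67

67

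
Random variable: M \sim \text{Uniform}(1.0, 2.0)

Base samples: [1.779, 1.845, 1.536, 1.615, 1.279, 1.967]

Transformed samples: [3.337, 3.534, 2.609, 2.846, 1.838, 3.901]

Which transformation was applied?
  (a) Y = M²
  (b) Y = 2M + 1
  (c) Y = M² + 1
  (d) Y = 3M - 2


Checking option (d) Y = 3M - 2:
  M = 1.779 -> Y = 3.337 ✓
  M = 1.845 -> Y = 3.534 ✓
  M = 1.536 -> Y = 2.609 ✓
All samples match this transformation.

(d) 3M - 2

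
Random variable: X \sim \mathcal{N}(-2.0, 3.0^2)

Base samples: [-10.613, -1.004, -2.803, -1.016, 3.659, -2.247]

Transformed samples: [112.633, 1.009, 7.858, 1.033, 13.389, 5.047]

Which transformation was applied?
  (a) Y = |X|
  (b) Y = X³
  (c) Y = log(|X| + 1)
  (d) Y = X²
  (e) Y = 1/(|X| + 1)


Checking option (d) Y = X²:
  X = -10.613 -> Y = 112.633 ✓
  X = -1.004 -> Y = 1.009 ✓
  X = -2.803 -> Y = 7.858 ✓
All samples match this transformation.

(d) X²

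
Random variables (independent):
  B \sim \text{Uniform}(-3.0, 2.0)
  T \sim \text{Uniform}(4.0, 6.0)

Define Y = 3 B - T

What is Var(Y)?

For independent RVs: Var(aX + bY) = a²Var(X) + b²Var(Y)
Var(B) = 2.0833333
Var(T) = 0.33333333
Var(Y) = 3²*2.0833333 + (-1)²*0.33333333
= 9*2.0833333 + 1*0.33333333 = 19.083333

19.083333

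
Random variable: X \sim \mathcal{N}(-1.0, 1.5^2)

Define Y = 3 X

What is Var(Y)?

For Y = aX + b: Var(Y) = a² * Var(X)
Var(X) = 1.5^2 = 2.25
Var(Y) = 3² * 2.25 = 9 * 2.25 = 20.25

20.25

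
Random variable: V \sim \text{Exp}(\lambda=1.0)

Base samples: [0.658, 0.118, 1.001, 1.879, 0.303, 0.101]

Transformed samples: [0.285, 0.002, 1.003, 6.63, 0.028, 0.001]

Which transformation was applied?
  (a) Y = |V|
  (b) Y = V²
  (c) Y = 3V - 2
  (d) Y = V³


Checking option (d) Y = V³:
  V = 0.658 -> Y = 0.285 ✓
  V = 0.118 -> Y = 0.002 ✓
  V = 1.001 -> Y = 1.003 ✓
All samples match this transformation.

(d) V³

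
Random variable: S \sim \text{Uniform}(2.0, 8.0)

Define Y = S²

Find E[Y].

E[S²] = Var(S) + (E[S])² = 3 + 25 = 28

28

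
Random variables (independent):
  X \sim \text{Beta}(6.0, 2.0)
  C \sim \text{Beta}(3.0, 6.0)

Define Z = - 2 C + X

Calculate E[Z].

E[Z] = 1*E[X] - 2*E[C]
E[X] = 0.75
E[C] = 0.33333333
E[Z] = 1*0.75 - 2*0.33333333 = 0.083333333

0.083333333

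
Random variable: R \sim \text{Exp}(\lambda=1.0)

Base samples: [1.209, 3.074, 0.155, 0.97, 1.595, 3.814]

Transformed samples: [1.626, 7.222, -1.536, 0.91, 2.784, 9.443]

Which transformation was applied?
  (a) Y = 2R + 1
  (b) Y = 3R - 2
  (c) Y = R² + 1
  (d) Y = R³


Checking option (b) Y = 3R - 2:
  R = 1.209 -> Y = 1.626 ✓
  R = 3.074 -> Y = 7.222 ✓
  R = 0.155 -> Y = -1.536 ✓
All samples match this transformation.

(b) 3R - 2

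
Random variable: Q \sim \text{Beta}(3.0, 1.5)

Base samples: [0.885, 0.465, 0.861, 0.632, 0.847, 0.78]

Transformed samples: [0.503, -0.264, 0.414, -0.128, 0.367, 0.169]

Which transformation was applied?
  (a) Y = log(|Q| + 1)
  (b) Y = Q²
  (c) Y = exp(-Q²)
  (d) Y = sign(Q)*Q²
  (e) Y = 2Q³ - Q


Checking option (e) Y = 2Q³ - Q:
  Q = 0.885 -> Y = 0.503 ✓
  Q = 0.465 -> Y = -0.264 ✓
  Q = 0.861 -> Y = 0.414 ✓
All samples match this transformation.

(e) 2Q³ - Q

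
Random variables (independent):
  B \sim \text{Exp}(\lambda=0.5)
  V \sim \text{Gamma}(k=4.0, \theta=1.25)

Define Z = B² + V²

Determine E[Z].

E[Z] = E[B²] + E[V²]
E[B²] = Var(B) + E[B]² = 4 + 4 = 8
E[V²] = Var(V) + E[V]² = 6.25 + 25 = 31.25
E[Z] = 8 + 31.25 = 39.25

39.25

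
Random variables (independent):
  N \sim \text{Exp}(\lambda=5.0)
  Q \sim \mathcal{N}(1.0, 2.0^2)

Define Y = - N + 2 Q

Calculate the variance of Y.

For independent RVs: Var(aX + bY) = a²Var(X) + b²Var(Y)
Var(N) = 0.04
Var(Q) = 4
Var(Y) = (-1)²*0.04 + 2²*4
= 1*0.04 + 4*4 = 16.04

16.04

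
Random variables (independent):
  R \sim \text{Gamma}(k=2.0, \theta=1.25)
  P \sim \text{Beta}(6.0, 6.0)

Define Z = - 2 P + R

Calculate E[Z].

E[Z] = 1*E[R] - 2*E[P]
E[R] = 2.5
E[P] = 0.5
E[Z] = 1*2.5 - 2*0.5 = 1.5

1.5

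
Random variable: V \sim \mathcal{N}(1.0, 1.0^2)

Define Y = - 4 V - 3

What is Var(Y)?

For Y = aV + b: Var(Y) = a² * Var(V)
Var(V) = 1.0^2 = 1
Var(Y) = (-4)² * 1 = 16 * 1 = 16

16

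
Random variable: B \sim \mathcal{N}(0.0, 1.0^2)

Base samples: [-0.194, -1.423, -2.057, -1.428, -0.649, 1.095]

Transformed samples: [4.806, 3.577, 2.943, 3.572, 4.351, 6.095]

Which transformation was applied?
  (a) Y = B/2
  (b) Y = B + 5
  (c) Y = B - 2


Checking option (b) Y = B + 5:
  B = -0.194 -> Y = 4.806 ✓
  B = -1.423 -> Y = 3.577 ✓
  B = -2.057 -> Y = 2.943 ✓
All samples match this transformation.

(b) B + 5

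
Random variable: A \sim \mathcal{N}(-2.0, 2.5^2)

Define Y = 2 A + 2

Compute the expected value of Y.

For Y = 2A + 2:
E[Y] = 2 * E[A] + 2
E[A] = -2.0 = -2
E[Y] = 2 * (-2) + 2 = -2

-2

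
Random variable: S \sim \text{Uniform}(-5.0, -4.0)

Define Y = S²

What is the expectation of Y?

E[S²] = Var(S) + (E[S])² = 0.083333333 + 20.25 = 20.333333

20.333333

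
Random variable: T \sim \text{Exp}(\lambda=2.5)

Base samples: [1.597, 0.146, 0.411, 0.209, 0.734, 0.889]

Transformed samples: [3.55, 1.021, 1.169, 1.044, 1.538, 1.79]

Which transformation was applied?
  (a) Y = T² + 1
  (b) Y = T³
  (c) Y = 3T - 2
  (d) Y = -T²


Checking option (a) Y = T² + 1:
  T = 1.597 -> Y = 3.55 ✓
  T = 0.146 -> Y = 1.021 ✓
  T = 0.411 -> Y = 1.169 ✓
All samples match this transformation.

(a) T² + 1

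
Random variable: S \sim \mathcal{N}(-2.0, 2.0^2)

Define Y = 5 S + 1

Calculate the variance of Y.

For Y = aS + b: Var(Y) = a² * Var(S)
Var(S) = 2.0^2 = 4
Var(Y) = 5² * 4 = 25 * 4 = 100

100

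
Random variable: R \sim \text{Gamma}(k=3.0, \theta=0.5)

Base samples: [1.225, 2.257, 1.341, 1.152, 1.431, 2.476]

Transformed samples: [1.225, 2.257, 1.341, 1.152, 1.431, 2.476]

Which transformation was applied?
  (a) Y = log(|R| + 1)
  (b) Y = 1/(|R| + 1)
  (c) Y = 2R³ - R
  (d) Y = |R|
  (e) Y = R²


Checking option (d) Y = |R|:
  R = 1.225 -> Y = 1.225 ✓
  R = 2.257 -> Y = 2.257 ✓
  R = 1.341 -> Y = 1.341 ✓
All samples match this transformation.

(d) |R|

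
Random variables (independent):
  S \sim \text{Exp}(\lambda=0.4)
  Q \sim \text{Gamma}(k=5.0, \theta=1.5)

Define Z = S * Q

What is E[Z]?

For independent RVs: E[XY] = E[X]*E[Y]
E[S] = 2.5
E[Q] = 7.5
E[Z] = 2.5 * 7.5 = 18.75

18.75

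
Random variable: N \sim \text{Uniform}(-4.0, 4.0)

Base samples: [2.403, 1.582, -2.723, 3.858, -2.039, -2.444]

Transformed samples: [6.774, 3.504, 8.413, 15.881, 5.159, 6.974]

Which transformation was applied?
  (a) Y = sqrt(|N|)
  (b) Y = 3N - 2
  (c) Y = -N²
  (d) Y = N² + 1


Checking option (d) Y = N² + 1:
  N = 2.403 -> Y = 6.774 ✓
  N = 1.582 -> Y = 3.504 ✓
  N = -2.723 -> Y = 8.413 ✓
All samples match this transformation.

(d) N² + 1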